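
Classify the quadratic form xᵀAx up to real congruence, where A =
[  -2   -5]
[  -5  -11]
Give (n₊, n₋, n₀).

Answer: (1, 1, 0)

Derivation:
step 0: pivot -2 → sign −
step 1: pivot 3/2 → sign +
signature = (1, 1, 0)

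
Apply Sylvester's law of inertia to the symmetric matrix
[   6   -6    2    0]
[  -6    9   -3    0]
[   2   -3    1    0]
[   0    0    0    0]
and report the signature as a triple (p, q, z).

step 0: pivot 6 → sign +
step 1: pivot 3 → sign +
step 2: row/col 2 already zero → sign 0
step 3: row/col 3 already zero → sign 0
signature = (2, 0, 2)

Answer: (2, 0, 2)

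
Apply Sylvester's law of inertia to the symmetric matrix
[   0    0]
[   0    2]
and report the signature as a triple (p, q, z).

Answer: (1, 0, 1)

Derivation:
step 0: pivot 2 → sign +
step 1: row/col 1 already zero → sign 0
signature = (1, 0, 1)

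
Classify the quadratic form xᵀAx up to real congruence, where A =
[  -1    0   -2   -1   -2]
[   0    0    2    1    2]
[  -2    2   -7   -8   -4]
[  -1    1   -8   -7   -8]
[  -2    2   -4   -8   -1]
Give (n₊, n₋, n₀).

Answer: (2, 3, 0)

Derivation:
step 0: pivot -1 → sign −
step 1: pivot -3 → sign −
step 2: pivot 4/3 → sign +
step 3: pivot -3/4 → sign −
step 4: pivot 3 → sign +
signature = (2, 3, 0)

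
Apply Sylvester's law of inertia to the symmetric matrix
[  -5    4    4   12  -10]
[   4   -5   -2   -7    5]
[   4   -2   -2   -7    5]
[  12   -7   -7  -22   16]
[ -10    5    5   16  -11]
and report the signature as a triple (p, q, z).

Answer: (2, 3, 0)

Derivation:
step 0: pivot -5 → sign −
step 1: pivot -9/5 → sign −
step 2: pivot 2 → sign +
step 3: pivot 7/6 → sign +
step 4: pivot -3/7 → sign −
signature = (2, 3, 0)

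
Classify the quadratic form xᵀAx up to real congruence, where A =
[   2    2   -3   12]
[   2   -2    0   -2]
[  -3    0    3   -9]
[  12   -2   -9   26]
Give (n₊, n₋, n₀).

Answer: (2, 1, 1)

Derivation:
step 0: pivot 2 → sign +
step 1: pivot -4 → sign −
step 2: pivot 3/4 → sign +
step 3: row/col 3 already zero → sign 0
signature = (2, 1, 1)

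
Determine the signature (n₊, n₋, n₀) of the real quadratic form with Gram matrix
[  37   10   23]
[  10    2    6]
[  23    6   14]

Answer: (1, 2, 0)

Derivation:
step 0: pivot 37 → sign +
step 1: pivot -26/37 → sign −
step 2: pivot -3/13 → sign −
signature = (1, 2, 0)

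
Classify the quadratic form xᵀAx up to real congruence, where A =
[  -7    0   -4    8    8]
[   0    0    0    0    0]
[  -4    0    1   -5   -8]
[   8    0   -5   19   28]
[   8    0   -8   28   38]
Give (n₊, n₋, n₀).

step 0: pivot -7 → sign −
step 1: pivot 23/7 → sign +
step 2: pivot 6/23 → sign +
step 3: pivot -2 → sign −
step 4: row/col 4 already zero → sign 0
signature = (2, 2, 1)

Answer: (2, 2, 1)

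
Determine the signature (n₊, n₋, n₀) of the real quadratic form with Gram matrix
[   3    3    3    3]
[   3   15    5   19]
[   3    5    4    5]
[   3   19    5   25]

step 0: pivot 3 → sign +
step 1: pivot 12 → sign +
step 2: pivot 2/3 → sign +
step 3: row/col 3 already zero → sign 0
signature = (3, 0, 1)

Answer: (3, 0, 1)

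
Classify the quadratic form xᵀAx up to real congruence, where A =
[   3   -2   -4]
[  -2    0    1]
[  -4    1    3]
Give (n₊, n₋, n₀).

Answer: (1, 2, 0)

Derivation:
step 0: pivot 3 → sign +
step 1: pivot -4/3 → sign −
step 2: pivot -1/4 → sign −
signature = (1, 2, 0)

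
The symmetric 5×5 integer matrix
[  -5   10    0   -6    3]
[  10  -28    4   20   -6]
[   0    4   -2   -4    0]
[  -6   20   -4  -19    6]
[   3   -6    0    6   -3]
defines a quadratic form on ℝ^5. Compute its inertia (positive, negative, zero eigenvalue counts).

step 0: pivot -5 → sign −
step 1: pivot -8 → sign −
step 2: pivot -19/5 → sign −
step 3: pivot 6/19 → sign +
step 4: row/col 4 already zero → sign 0
signature = (1, 3, 1)

Answer: (1, 3, 1)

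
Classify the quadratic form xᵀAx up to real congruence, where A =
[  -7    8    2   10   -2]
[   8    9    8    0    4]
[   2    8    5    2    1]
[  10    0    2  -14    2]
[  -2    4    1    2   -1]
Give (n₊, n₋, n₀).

step 0: pivot -7 → sign −
step 1: pivot 127/7 → sign +
step 2: pivot -33/127 → sign −
step 3: pivot 106/33 → sign +
step 4: pivot -6/53 → sign −
signature = (2, 3, 0)

Answer: (2, 3, 0)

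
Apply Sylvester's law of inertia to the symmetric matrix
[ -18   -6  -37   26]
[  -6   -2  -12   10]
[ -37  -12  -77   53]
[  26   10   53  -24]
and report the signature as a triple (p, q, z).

Answer: (2, 2, 0)

Derivation:
step 0: pivot -18 → sign −
step 1: pivot -17/18 → sign −
step 2: pivot 2/17 → sign +
step 3: pivot 2 → sign +
signature = (2, 2, 0)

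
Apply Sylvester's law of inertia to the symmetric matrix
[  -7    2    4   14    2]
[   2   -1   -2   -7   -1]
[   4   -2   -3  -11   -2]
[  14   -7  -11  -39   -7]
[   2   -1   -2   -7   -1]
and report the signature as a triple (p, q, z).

step 0: pivot -7 → sign −
step 1: pivot -3/7 → sign −
step 2: pivot 1 → sign +
step 3: pivot 1 → sign +
step 4: row/col 4 already zero → sign 0
signature = (2, 2, 1)

Answer: (2, 2, 1)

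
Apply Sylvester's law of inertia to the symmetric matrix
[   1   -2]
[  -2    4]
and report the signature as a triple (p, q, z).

step 0: pivot 1 → sign +
step 1: row/col 1 already zero → sign 0
signature = (1, 0, 1)

Answer: (1, 0, 1)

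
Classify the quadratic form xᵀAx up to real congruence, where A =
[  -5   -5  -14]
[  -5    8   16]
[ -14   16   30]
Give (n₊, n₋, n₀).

step 0: pivot -5 → sign −
step 1: pivot 13 → sign +
step 2: pivot -2/65 → sign −
signature = (1, 2, 0)

Answer: (1, 2, 0)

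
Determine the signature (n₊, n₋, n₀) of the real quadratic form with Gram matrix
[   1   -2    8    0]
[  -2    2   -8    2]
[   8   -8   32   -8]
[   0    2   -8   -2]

Answer: (1, 1, 2)

Derivation:
step 0: pivot 1 → sign +
step 1: pivot -2 → sign −
step 2: row/col 2 already zero → sign 0
step 3: row/col 3 already zero → sign 0
signature = (1, 1, 2)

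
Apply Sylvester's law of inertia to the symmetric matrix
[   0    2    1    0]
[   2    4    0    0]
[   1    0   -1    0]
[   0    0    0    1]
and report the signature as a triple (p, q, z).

Answer: (2, 1, 1)

Derivation:
step 0: pivot 4 → sign +
step 1: pivot -1 → sign −
step 2: pivot 1 → sign +
step 3: row/col 3 already zero → sign 0
signature = (2, 1, 1)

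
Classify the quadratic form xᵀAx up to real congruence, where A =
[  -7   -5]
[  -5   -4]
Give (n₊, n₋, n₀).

step 0: pivot -7 → sign −
step 1: pivot -3/7 → sign −
signature = (0, 2, 0)

Answer: (0, 2, 0)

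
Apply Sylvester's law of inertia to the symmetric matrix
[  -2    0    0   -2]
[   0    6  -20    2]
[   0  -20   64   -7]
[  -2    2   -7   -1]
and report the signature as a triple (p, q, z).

step 0: pivot -2 → sign −
step 1: pivot 6 → sign +
step 2: pivot -8/3 → sign −
step 3: pivot 3/8 → sign +
signature = (2, 2, 0)

Answer: (2, 2, 0)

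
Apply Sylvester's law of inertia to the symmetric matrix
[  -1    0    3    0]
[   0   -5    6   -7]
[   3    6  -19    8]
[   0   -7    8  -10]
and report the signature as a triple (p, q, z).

Answer: (0, 4, 0)

Derivation:
step 0: pivot -1 → sign −
step 1: pivot -5 → sign −
step 2: pivot -14/5 → sign −
step 3: pivot -1/7 → sign −
signature = (0, 4, 0)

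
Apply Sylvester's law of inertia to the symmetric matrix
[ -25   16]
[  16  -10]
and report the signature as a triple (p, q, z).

step 0: pivot -25 → sign −
step 1: pivot 6/25 → sign +
signature = (1, 1, 0)

Answer: (1, 1, 0)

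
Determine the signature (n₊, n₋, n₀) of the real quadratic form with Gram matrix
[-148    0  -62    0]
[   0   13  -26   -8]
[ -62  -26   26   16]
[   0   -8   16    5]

step 0: pivot -148 → sign −
step 1: pivot 13 → sign +
step 2: pivot -1/37 → sign −
step 3: pivot 1/13 → sign +
signature = (2, 2, 0)

Answer: (2, 2, 0)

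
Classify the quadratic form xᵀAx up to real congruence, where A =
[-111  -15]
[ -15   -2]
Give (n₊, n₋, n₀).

step 0: pivot -111 → sign −
step 1: pivot 1/37 → sign +
signature = (1, 1, 0)

Answer: (1, 1, 0)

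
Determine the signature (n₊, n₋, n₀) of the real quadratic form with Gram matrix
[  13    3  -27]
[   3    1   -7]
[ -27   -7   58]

step 0: pivot 13 → sign +
step 1: pivot 4/13 → sign +
step 2: row/col 2 already zero → sign 0
signature = (2, 0, 1)

Answer: (2, 0, 1)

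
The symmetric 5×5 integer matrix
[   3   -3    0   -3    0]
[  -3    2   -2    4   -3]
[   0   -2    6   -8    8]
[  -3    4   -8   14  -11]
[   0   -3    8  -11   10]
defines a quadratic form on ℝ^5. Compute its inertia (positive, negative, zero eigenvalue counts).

step 0: pivot 3 → sign +
step 1: pivot -1 → sign −
step 2: pivot 10 → sign +
step 3: pivot 2 → sign +
step 4: pivot -3/5 → sign −
signature = (3, 2, 0)

Answer: (3, 2, 0)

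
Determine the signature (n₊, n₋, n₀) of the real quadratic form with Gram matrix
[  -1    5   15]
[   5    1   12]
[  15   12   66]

Answer: (1, 2, 0)

Derivation:
step 0: pivot -1 → sign −
step 1: pivot 26 → sign +
step 2: pivot -3/26 → sign −
signature = (1, 2, 0)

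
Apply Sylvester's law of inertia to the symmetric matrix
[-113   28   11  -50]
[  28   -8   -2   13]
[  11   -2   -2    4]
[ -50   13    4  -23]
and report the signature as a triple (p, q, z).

step 0: pivot -113 → sign −
step 1: pivot -120/113 → sign −
step 2: pivot -13/30 → sign −
step 3: pivot -3/52 → sign −
signature = (0, 4, 0)

Answer: (0, 4, 0)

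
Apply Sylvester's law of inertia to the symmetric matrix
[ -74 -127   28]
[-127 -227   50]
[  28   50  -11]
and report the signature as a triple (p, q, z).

step 0: pivot -74 → sign −
step 1: pivot -669/74 → sign −
step 2: pivot 3/223 → sign +
signature = (1, 2, 0)

Answer: (1, 2, 0)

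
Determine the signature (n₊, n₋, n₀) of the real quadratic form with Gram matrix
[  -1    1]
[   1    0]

step 0: pivot -1 → sign −
step 1: pivot 1 → sign +
signature = (1, 1, 0)

Answer: (1, 1, 0)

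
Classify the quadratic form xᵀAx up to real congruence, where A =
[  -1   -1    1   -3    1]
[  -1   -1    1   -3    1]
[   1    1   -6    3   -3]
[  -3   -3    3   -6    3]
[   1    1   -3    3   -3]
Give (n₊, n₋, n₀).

Answer: (1, 3, 1)

Derivation:
step 0: pivot -1 → sign −
step 1: pivot -5 → sign −
step 2: pivot 3 → sign +
step 3: pivot -6/5 → sign −
step 4: row/col 4 already zero → sign 0
signature = (1, 3, 1)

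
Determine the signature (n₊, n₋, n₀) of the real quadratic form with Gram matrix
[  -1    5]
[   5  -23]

Answer: (1, 1, 0)

Derivation:
step 0: pivot -1 → sign −
step 1: pivot 2 → sign +
signature = (1, 1, 0)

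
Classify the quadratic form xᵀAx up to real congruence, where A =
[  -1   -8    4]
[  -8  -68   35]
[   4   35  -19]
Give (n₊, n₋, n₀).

step 0: pivot -1 → sign −
step 1: pivot -4 → sign −
step 2: pivot -3/4 → sign −
signature = (0, 3, 0)

Answer: (0, 3, 0)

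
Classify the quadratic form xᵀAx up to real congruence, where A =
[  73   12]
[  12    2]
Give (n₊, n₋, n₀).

Answer: (2, 0, 0)

Derivation:
step 0: pivot 73 → sign +
step 1: pivot 2/73 → sign +
signature = (2, 0, 0)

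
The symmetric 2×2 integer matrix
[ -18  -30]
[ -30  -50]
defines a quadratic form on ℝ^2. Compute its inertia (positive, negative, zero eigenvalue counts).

step 0: pivot -18 → sign −
step 1: row/col 1 already zero → sign 0
signature = (0, 1, 1)

Answer: (0, 1, 1)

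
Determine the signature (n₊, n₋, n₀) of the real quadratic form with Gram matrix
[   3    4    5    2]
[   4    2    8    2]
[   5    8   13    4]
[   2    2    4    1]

Answer: (2, 2, 0)

Derivation:
step 0: pivot 3 → sign +
step 1: pivot -10/3 → sign −
step 2: pivot 26/5 → sign +
step 3: pivot -3/13 → sign −
signature = (2, 2, 0)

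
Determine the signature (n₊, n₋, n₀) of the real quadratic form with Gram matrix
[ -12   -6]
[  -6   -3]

step 0: pivot -12 → sign −
step 1: row/col 1 already zero → sign 0
signature = (0, 1, 1)

Answer: (0, 1, 1)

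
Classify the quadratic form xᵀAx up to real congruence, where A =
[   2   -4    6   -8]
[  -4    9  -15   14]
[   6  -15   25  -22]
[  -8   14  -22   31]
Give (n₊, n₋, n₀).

Answer: (3, 1, 0)

Derivation:
step 0: pivot 2 → sign +
step 1: pivot 1 → sign +
step 2: pivot -2 → sign −
step 3: pivot 3 → sign +
signature = (3, 1, 0)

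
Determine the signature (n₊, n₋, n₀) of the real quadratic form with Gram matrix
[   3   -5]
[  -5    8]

Answer: (1, 1, 0)

Derivation:
step 0: pivot 3 → sign +
step 1: pivot -1/3 → sign −
signature = (1, 1, 0)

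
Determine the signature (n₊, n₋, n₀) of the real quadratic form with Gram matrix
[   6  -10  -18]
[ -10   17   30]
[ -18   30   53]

step 0: pivot 6 → sign +
step 1: pivot 1/3 → sign +
step 2: pivot -1 → sign −
signature = (2, 1, 0)

Answer: (2, 1, 0)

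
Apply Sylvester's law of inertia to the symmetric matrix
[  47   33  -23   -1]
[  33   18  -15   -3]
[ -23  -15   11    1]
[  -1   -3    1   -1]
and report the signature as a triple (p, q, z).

Answer: (1, 1, 2)

Derivation:
step 0: pivot 47 → sign +
step 1: pivot -243/47 → sign −
step 2: row/col 2 already zero → sign 0
step 3: row/col 3 already zero → sign 0
signature = (1, 1, 2)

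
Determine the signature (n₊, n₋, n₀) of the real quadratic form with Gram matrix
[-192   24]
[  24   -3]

step 0: pivot -192 → sign −
step 1: row/col 1 already zero → sign 0
signature = (0, 1, 1)

Answer: (0, 1, 1)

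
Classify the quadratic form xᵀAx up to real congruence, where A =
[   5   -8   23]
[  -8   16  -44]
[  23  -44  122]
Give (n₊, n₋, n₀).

Answer: (2, 0, 1)

Derivation:
step 0: pivot 5 → sign +
step 1: pivot 16/5 → sign +
step 2: row/col 2 already zero → sign 0
signature = (2, 0, 1)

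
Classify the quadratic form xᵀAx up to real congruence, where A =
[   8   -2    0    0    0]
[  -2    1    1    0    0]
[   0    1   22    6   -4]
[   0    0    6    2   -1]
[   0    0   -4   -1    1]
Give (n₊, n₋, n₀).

step 0: pivot 8 → sign +
step 1: pivot 1/2 → sign +
step 2: pivot 20 → sign +
step 3: pivot 1/5 → sign +
step 4: row/col 4 already zero → sign 0
signature = (4, 0, 1)

Answer: (4, 0, 1)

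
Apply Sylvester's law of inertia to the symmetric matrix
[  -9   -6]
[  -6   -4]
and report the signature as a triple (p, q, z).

Answer: (0, 1, 1)

Derivation:
step 0: pivot -9 → sign −
step 1: row/col 1 already zero → sign 0
signature = (0, 1, 1)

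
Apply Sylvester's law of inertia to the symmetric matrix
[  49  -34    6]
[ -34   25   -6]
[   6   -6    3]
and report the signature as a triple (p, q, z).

Answer: (2, 1, 0)

Derivation:
step 0: pivot 49 → sign +
step 1: pivot 69/49 → sign +
step 2: pivot -3/23 → sign −
signature = (2, 1, 0)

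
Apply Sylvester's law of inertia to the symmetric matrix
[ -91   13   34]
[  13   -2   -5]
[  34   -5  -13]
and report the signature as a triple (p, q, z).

Answer: (0, 3, 0)

Derivation:
step 0: pivot -91 → sign −
step 1: pivot -1/7 → sign −
step 2: pivot -2/13 → sign −
signature = (0, 3, 0)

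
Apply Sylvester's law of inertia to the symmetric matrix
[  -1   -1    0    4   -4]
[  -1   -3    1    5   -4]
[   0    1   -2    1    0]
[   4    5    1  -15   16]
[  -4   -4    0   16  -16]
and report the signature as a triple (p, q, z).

step 0: pivot -1 → sign −
step 1: pivot -2 → sign −
step 2: pivot -3/2 → sign −
step 3: pivot 3 → sign +
step 4: row/col 4 already zero → sign 0
signature = (1, 3, 1)

Answer: (1, 3, 1)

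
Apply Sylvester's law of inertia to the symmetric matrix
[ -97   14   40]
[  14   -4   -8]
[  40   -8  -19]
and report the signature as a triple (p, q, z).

step 0: pivot -97 → sign −
step 1: pivot -192/97 → sign −
step 2: row/col 2 already zero → sign 0
signature = (0, 2, 1)

Answer: (0, 2, 1)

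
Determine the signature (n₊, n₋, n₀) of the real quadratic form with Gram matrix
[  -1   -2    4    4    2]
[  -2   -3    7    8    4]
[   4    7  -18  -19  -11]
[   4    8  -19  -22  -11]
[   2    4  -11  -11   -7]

step 0: pivot -1 → sign −
step 1: pivot 1 → sign +
step 2: pivot -3 → sign −
step 3: pivot -3 → sign −
step 4: row/col 4 already zero → sign 0
signature = (1, 3, 1)

Answer: (1, 3, 1)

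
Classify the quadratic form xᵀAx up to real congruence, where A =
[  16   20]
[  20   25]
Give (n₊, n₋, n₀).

Answer: (1, 0, 1)

Derivation:
step 0: pivot 16 → sign +
step 1: row/col 1 already zero → sign 0
signature = (1, 0, 1)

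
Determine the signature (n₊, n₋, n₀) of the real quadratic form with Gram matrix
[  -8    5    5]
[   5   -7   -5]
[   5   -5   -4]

Answer: (1, 2, 0)

Derivation:
step 0: pivot -8 → sign −
step 1: pivot -31/8 → sign −
step 2: pivot 1/31 → sign +
signature = (1, 2, 0)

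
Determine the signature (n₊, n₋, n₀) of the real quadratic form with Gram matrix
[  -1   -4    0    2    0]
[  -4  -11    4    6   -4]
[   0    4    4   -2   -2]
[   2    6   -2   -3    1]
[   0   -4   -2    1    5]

Answer: (2, 1, 2)

Derivation:
step 0: pivot -1 → sign −
step 1: pivot 5 → sign +
step 2: pivot 4/5 → sign +
step 3: row/col 3 already zero → sign 0
step 4: row/col 4 already zero → sign 0
signature = (2, 1, 2)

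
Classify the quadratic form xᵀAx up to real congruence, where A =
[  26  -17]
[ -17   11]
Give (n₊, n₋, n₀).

Answer: (1, 1, 0)

Derivation:
step 0: pivot 26 → sign +
step 1: pivot -3/26 → sign −
signature = (1, 1, 0)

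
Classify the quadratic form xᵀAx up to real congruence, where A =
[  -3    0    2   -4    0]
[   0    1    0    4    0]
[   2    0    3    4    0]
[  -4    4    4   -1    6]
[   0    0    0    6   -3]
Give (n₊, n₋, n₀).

step 0: pivot -3 → sign −
step 1: pivot 1 → sign +
step 2: pivot 13/3 → sign +
step 3: pivot -157/13 → sign −
step 4: pivot -3/157 → sign −
signature = (2, 3, 0)

Answer: (2, 3, 0)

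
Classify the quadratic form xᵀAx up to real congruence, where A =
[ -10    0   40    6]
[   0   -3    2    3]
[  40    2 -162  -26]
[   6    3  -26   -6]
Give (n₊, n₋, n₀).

step 0: pivot -10 → sign −
step 1: pivot -3 → sign −
step 2: pivot -2/3 → sign −
step 3: pivot 3/5 → sign +
signature = (1, 3, 0)

Answer: (1, 3, 0)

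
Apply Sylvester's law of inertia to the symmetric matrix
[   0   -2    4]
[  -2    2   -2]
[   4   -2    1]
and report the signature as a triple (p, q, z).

step 0: pivot 2 → sign +
step 1: pivot -2 → sign −
step 2: pivot 1 → sign +
signature = (2, 1, 0)

Answer: (2, 1, 0)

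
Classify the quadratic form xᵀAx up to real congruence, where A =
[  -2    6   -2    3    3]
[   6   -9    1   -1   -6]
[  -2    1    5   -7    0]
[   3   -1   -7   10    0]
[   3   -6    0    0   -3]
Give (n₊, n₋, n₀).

step 0: pivot -2 → sign −
step 1: pivot 9 → sign +
step 2: pivot 38/9 → sign +
step 3: pivot 3/38 → sign +
step 4: row/col 4 already zero → sign 0
signature = (3, 1, 1)

Answer: (3, 1, 1)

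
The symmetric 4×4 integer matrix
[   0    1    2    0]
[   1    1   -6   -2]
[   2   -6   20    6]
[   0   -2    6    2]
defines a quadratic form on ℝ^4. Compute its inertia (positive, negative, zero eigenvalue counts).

Answer: (2, 2, 0)

Derivation:
step 0: pivot 1 → sign +
step 1: pivot -1 → sign −
step 2: pivot 48 → sign +
step 3: pivot -1/12 → sign −
signature = (2, 2, 0)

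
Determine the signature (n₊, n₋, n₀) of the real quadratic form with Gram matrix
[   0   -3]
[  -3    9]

Answer: (1, 1, 0)

Derivation:
step 0: pivot 9 → sign +
step 1: pivot -1 → sign −
signature = (1, 1, 0)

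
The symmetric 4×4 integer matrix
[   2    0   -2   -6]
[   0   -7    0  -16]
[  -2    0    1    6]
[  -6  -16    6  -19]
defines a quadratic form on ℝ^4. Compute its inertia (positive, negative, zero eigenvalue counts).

step 0: pivot 2 → sign +
step 1: pivot -7 → sign −
step 2: pivot -1 → sign −
step 3: pivot -3/7 → sign −
signature = (1, 3, 0)

Answer: (1, 3, 0)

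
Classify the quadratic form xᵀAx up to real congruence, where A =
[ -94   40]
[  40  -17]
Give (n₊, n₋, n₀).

step 0: pivot -94 → sign −
step 1: pivot 1/47 → sign +
signature = (1, 1, 0)

Answer: (1, 1, 0)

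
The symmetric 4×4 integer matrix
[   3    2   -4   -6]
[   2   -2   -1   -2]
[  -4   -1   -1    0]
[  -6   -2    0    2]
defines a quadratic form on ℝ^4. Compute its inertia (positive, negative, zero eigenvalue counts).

step 0: pivot 3 → sign +
step 1: pivot -10/3 → sign −
step 2: pivot -11/2 → sign −
step 3: pivot 6/55 → sign +
signature = (2, 2, 0)

Answer: (2, 2, 0)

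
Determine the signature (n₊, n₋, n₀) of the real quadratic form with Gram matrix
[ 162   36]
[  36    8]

step 0: pivot 162 → sign +
step 1: row/col 1 already zero → sign 0
signature = (1, 0, 1)

Answer: (1, 0, 1)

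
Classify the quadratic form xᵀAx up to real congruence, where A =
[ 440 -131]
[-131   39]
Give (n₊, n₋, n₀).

Answer: (1, 1, 0)

Derivation:
step 0: pivot 440 → sign +
step 1: pivot -1/440 → sign −
signature = (1, 1, 0)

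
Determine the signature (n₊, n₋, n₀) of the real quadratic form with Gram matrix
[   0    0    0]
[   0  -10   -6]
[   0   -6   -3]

step 0: pivot -10 → sign −
step 1: pivot 3/5 → sign +
step 2: row/col 2 already zero → sign 0
signature = (1, 1, 1)

Answer: (1, 1, 1)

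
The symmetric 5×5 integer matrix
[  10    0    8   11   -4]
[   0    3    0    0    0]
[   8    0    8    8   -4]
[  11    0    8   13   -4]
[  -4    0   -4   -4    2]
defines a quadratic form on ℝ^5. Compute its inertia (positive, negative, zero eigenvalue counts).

Answer: (4, 0, 1)

Derivation:
step 0: pivot 10 → sign +
step 1: pivot 3 → sign +
step 2: pivot 8/5 → sign +
step 3: pivot 1/2 → sign +
step 4: row/col 4 already zero → sign 0
signature = (4, 0, 1)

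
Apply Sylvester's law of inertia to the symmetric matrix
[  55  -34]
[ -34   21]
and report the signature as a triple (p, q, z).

Answer: (1, 1, 0)

Derivation:
step 0: pivot 55 → sign +
step 1: pivot -1/55 → sign −
signature = (1, 1, 0)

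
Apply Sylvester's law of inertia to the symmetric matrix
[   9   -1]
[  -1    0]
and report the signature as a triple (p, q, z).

Answer: (1, 1, 0)

Derivation:
step 0: pivot 9 → sign +
step 1: pivot -1/9 → sign −
signature = (1, 1, 0)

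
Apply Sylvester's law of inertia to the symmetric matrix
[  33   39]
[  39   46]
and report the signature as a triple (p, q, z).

Answer: (1, 1, 0)

Derivation:
step 0: pivot 33 → sign +
step 1: pivot -1/11 → sign −
signature = (1, 1, 0)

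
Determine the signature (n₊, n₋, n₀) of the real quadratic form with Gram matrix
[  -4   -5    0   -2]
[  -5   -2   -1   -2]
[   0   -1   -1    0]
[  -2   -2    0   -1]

step 0: pivot -4 → sign −
step 1: pivot 17/4 → sign +
step 2: pivot -21/17 → sign −
step 3: pivot -1/21 → sign −
signature = (1, 3, 0)

Answer: (1, 3, 0)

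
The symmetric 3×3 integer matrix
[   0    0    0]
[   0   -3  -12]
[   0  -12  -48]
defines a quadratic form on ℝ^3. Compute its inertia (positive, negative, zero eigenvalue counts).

Answer: (0, 1, 2)

Derivation:
step 0: pivot -3 → sign −
step 1: row/col 1 already zero → sign 0
step 2: row/col 2 already zero → sign 0
signature = (0, 1, 2)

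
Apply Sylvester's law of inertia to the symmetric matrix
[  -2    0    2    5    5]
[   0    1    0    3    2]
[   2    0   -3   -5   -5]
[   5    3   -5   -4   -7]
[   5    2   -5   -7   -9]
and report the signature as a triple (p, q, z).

Answer: (1, 3, 1)

Derivation:
step 0: pivot -2 → sign −
step 1: pivot 1 → sign +
step 2: pivot -1 → sign −
step 3: pivot -1/2 → sign −
step 4: row/col 4 already zero → sign 0
signature = (1, 3, 1)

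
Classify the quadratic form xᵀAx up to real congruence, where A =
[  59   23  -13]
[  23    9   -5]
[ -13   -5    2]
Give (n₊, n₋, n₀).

step 0: pivot 59 → sign +
step 1: pivot 2/59 → sign +
step 2: pivot -1 → sign −
signature = (2, 1, 0)

Answer: (2, 1, 0)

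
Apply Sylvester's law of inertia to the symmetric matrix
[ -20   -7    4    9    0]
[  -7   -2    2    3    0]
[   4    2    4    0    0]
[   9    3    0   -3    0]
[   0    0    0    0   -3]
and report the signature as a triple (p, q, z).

step 0: pivot -20 → sign −
step 1: pivot 9/20 → sign +
step 2: pivot 4 → sign +
step 3: pivot -3 → sign −
step 4: row/col 4 already zero → sign 0
signature = (2, 2, 1)

Answer: (2, 2, 1)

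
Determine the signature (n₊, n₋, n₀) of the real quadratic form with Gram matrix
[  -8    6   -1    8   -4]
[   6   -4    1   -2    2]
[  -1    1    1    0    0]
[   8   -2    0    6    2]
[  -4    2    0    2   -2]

Answer: (2, 2, 1)

Derivation:
step 0: pivot -8 → sign −
step 1: pivot 1/2 → sign +
step 2: pivot 1 → sign +
step 3: pivot -27 → sign −
step 4: row/col 4 already zero → sign 0
signature = (2, 2, 1)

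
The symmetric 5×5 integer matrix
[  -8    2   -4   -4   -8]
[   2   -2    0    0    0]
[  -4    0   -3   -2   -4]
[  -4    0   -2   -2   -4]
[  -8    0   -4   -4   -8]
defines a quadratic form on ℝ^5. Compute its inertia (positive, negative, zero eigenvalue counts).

Answer: (1, 3, 1)

Derivation:
step 0: pivot -8 → sign −
step 1: pivot -3/2 → sign −
step 2: pivot -1/3 → sign −
step 3: pivot 2 → sign +
step 4: row/col 4 already zero → sign 0
signature = (1, 3, 1)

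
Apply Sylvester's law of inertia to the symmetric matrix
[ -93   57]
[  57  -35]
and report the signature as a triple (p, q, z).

Answer: (0, 2, 0)

Derivation:
step 0: pivot -93 → sign −
step 1: pivot -2/31 → sign −
signature = (0, 2, 0)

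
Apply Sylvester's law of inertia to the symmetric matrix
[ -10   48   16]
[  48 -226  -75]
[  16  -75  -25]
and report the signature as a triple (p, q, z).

Answer: (1, 2, 0)

Derivation:
step 0: pivot -10 → sign −
step 1: pivot 22/5 → sign +
step 2: pivot -3/22 → sign −
signature = (1, 2, 0)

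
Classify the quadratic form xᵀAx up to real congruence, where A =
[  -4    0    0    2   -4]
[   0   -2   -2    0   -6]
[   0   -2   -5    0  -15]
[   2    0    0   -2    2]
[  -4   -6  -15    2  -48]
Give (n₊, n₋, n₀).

step 0: pivot -4 → sign −
step 1: pivot -2 → sign −
step 2: pivot -3 → sign −
step 3: pivot -1 → sign −
step 4: pivot 1 → sign +
signature = (1, 4, 0)

Answer: (1, 4, 0)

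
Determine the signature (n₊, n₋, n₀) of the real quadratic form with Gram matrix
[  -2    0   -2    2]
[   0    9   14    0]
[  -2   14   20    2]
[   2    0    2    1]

step 0: pivot -2 → sign −
step 1: pivot 9 → sign +
step 2: pivot 2/9 → sign +
step 3: pivot 3 → sign +
signature = (3, 1, 0)

Answer: (3, 1, 0)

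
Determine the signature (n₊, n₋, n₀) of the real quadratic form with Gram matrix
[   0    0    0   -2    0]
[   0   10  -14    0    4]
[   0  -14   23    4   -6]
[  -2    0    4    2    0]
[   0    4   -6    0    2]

Answer: (4, 1, 0)

Derivation:
step 0: pivot 10 → sign +
step 1: pivot 17/5 → sign +
step 2: pivot -46/17 → sign −
step 3: pivot 34/23 → sign +
step 4: pivot 6/17 → sign +
signature = (4, 1, 0)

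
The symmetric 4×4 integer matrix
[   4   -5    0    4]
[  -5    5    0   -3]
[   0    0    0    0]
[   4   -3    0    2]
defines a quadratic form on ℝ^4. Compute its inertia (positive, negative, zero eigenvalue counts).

Answer: (2, 1, 1)

Derivation:
step 0: pivot 4 → sign +
step 1: pivot -5/4 → sign −
step 2: pivot 6/5 → sign +
step 3: row/col 3 already zero → sign 0
signature = (2, 1, 1)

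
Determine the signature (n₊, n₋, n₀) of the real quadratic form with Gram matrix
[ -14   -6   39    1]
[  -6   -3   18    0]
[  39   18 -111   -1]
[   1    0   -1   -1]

step 0: pivot -14 → sign −
step 1: pivot -3/7 → sign −
step 2: pivot 3/2 → sign +
step 3: pivot -2/3 → sign −
signature = (1, 3, 0)

Answer: (1, 3, 0)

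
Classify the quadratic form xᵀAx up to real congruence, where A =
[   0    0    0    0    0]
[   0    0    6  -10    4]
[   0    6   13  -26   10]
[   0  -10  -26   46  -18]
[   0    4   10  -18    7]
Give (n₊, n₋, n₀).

step 0: pivot 13 → sign +
step 1: pivot -36/13 → sign −
step 2: pivot -41/9 → sign −
step 3: pivot -1/41 → sign −
step 4: row/col 4 already zero → sign 0
signature = (1, 3, 1)

Answer: (1, 3, 1)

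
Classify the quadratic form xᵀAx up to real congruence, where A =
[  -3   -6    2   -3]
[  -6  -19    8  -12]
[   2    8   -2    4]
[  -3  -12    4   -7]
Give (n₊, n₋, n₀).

Answer: (1, 3, 0)

Derivation:
step 0: pivot -3 → sign −
step 1: pivot -7 → sign −
step 2: pivot 34/21 → sign +
step 3: pivot -2/17 → sign −
signature = (1, 3, 0)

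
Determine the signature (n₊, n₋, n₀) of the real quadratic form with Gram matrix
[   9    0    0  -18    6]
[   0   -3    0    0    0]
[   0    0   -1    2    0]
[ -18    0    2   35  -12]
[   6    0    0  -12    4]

step 0: pivot 9 → sign +
step 1: pivot -3 → sign −
step 2: pivot -1 → sign −
step 3: pivot 3 → sign +
step 4: row/col 4 already zero → sign 0
signature = (2, 2, 1)

Answer: (2, 2, 1)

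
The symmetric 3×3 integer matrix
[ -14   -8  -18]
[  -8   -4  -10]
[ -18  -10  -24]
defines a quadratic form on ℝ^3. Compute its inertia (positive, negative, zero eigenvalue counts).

step 0: pivot -14 → sign −
step 1: pivot 4/7 → sign +
step 2: pivot -1 → sign −
signature = (1, 2, 0)

Answer: (1, 2, 0)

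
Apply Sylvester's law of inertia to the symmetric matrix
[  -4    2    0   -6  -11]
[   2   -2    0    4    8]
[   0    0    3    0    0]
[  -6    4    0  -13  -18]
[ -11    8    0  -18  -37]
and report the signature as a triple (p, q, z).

Answer: (1, 4, 0)

Derivation:
step 0: pivot -4 → sign −
step 1: pivot -1 → sign −
step 2: pivot 3 → sign +
step 3: pivot -3 → sign −
step 4: pivot -1/6 → sign −
signature = (1, 4, 0)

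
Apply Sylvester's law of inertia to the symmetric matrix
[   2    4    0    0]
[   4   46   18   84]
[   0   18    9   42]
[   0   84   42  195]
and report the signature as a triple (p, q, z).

step 0: pivot 2 → sign +
step 1: pivot 38 → sign +
step 2: pivot 9/19 → sign +
step 3: pivot -1 → sign −
signature = (3, 1, 0)

Answer: (3, 1, 0)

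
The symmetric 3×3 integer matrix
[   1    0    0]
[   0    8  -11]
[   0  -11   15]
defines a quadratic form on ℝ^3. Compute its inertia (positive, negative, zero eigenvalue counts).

Answer: (2, 1, 0)

Derivation:
step 0: pivot 1 → sign +
step 1: pivot 8 → sign +
step 2: pivot -1/8 → sign −
signature = (2, 1, 0)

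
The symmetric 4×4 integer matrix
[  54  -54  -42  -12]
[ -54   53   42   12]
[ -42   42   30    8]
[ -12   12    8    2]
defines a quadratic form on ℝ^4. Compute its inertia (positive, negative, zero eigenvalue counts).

Answer: (1, 2, 1)

Derivation:
step 0: pivot 54 → sign +
step 1: pivot -1 → sign −
step 2: pivot -8/3 → sign −
step 3: row/col 3 already zero → sign 0
signature = (1, 2, 1)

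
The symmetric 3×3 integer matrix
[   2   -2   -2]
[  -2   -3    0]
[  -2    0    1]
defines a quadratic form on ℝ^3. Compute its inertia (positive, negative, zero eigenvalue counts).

Answer: (1, 2, 0)

Derivation:
step 0: pivot 2 → sign +
step 1: pivot -5 → sign −
step 2: pivot -1/5 → sign −
signature = (1, 2, 0)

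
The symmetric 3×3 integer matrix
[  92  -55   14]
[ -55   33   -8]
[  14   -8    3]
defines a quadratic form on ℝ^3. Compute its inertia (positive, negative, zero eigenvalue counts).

step 0: pivot 92 → sign +
step 1: pivot 11/92 → sign +
step 2: pivot -3/11 → sign −
signature = (2, 1, 0)

Answer: (2, 1, 0)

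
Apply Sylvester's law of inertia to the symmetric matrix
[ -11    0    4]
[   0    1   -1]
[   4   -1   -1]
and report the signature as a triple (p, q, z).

Answer: (1, 2, 0)

Derivation:
step 0: pivot -11 → sign −
step 1: pivot 1 → sign +
step 2: pivot -6/11 → sign −
signature = (1, 2, 0)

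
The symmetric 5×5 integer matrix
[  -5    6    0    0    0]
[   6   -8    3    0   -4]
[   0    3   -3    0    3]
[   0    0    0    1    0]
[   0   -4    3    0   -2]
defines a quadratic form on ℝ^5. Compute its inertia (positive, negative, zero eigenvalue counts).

step 0: pivot -5 → sign −
step 1: pivot -4/5 → sign −
step 2: pivot 33/4 → sign +
step 3: pivot 1 → sign +
step 4: pivot 6/11 → sign +
signature = (3, 2, 0)

Answer: (3, 2, 0)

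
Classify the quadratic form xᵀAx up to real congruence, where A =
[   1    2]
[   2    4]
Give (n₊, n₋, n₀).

Answer: (1, 0, 1)

Derivation:
step 0: pivot 1 → sign +
step 1: row/col 1 already zero → sign 0
signature = (1, 0, 1)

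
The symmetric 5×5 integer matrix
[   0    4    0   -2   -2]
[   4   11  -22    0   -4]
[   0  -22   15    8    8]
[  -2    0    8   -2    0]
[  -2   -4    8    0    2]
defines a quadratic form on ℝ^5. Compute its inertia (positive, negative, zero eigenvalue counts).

Answer: (3, 1, 1)

Derivation:
step 0: pivot 11 → sign +
step 1: pivot -16/11 → sign −
step 2: pivot 15 → sign +
step 3: pivot 3/20 → sign +
step 4: row/col 4 already zero → sign 0
signature = (3, 1, 1)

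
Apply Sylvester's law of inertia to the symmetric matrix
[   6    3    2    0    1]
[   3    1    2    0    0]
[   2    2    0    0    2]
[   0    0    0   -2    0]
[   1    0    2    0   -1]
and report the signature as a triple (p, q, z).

step 0: pivot 6 → sign +
step 1: pivot -1/2 → sign −
step 2: pivot 4/3 → sign +
step 3: pivot -2 → sign −
step 4: pivot -1 → sign −
signature = (2, 3, 0)

Answer: (2, 3, 0)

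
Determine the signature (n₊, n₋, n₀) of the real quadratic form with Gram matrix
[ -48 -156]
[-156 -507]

step 0: pivot -48 → sign −
step 1: row/col 1 already zero → sign 0
signature = (0, 1, 1)

Answer: (0, 1, 1)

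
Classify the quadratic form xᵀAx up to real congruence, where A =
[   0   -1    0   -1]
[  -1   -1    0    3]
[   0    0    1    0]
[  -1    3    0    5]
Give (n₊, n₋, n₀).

step 0: pivot -1 → sign −
step 1: pivot 1 → sign +
step 2: pivot 1 → sign +
step 3: pivot -2 → sign −
signature = (2, 2, 0)

Answer: (2, 2, 0)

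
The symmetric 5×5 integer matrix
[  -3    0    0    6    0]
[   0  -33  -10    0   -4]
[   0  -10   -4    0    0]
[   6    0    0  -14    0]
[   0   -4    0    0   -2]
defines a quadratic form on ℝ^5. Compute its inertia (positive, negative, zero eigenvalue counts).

step 0: pivot -3 → sign −
step 1: pivot -33 → sign −
step 2: pivot -32/33 → sign −
step 3: pivot -2 → sign −
step 4: row/col 4 already zero → sign 0
signature = (0, 4, 1)

Answer: (0, 4, 1)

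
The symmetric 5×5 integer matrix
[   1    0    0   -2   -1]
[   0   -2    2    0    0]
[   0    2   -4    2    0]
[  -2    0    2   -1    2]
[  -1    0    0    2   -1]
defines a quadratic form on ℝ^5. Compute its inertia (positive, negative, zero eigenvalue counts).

Answer: (1, 4, 0)

Derivation:
step 0: pivot 1 → sign +
step 1: pivot -2 → sign −
step 2: pivot -2 → sign −
step 3: pivot -3 → sign −
step 4: pivot -2 → sign −
signature = (1, 4, 0)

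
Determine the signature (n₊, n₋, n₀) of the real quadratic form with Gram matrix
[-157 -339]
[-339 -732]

step 0: pivot -157 → sign −
step 1: pivot -3/157 → sign −
signature = (0, 2, 0)

Answer: (0, 2, 0)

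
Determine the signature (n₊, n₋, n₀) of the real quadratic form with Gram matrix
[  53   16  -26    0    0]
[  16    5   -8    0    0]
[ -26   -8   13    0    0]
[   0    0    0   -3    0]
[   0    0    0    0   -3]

Answer: (3, 2, 0)

Derivation:
step 0: pivot 53 → sign +
step 1: pivot 9/53 → sign +
step 2: pivot 1/9 → sign +
step 3: pivot -3 → sign −
step 4: pivot -3 → sign −
signature = (3, 2, 0)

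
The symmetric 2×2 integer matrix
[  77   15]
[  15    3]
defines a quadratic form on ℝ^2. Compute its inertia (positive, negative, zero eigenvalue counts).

Answer: (2, 0, 0)

Derivation:
step 0: pivot 77 → sign +
step 1: pivot 6/77 → sign +
signature = (2, 0, 0)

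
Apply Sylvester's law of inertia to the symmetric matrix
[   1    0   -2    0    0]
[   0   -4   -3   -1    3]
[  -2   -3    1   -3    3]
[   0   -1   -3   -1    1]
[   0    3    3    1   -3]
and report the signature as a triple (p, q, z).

step 0: pivot 1 → sign +
step 1: pivot -4 → sign −
step 2: pivot -3/4 → sign −
step 3: pivot 6 → sign +
step 4: pivot -2/3 → sign −
signature = (2, 3, 0)

Answer: (2, 3, 0)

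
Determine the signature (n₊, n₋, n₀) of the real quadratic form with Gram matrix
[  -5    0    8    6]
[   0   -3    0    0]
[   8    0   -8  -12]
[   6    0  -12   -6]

step 0: pivot -5 → sign −
step 1: pivot -3 → sign −
step 2: pivot 24/5 → sign +
step 3: row/col 3 already zero → sign 0
signature = (1, 2, 1)

Answer: (1, 2, 1)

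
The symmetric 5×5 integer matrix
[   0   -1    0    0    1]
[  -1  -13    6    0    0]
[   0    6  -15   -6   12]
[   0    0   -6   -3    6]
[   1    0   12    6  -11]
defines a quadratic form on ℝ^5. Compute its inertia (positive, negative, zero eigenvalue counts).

step 0: pivot -13 → sign −
step 1: pivot 1/13 → sign +
step 2: pivot -15 → sign −
step 3: pivot -3/5 → sign −
step 4: row/col 4 already zero → sign 0
signature = (1, 3, 1)

Answer: (1, 3, 1)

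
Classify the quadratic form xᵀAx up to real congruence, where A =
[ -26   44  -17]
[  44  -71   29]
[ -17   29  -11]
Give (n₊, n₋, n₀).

step 0: pivot -26 → sign −
step 1: pivot 45/13 → sign +
step 2: pivot 1/10 → sign +
signature = (2, 1, 0)

Answer: (2, 1, 0)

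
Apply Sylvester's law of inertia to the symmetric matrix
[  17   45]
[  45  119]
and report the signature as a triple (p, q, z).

Answer: (1, 1, 0)

Derivation:
step 0: pivot 17 → sign +
step 1: pivot -2/17 → sign −
signature = (1, 1, 0)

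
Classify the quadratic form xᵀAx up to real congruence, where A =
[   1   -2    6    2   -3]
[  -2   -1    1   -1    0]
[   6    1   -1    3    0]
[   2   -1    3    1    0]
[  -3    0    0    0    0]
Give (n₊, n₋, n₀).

Answer: (2, 3, 0)

Derivation:
step 0: pivot 1 → sign +
step 1: pivot -5 → sign −
step 2: pivot -16/5 → sign −
step 3: pivot -3/4 → sign −
step 4: pivot 3 → sign +
signature = (2, 3, 0)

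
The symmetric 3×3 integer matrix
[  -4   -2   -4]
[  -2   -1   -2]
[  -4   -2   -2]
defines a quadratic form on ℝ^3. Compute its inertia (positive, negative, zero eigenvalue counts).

Answer: (1, 1, 1)

Derivation:
step 0: pivot -4 → sign −
step 1: pivot 2 → sign +
step 2: row/col 2 already zero → sign 0
signature = (1, 1, 1)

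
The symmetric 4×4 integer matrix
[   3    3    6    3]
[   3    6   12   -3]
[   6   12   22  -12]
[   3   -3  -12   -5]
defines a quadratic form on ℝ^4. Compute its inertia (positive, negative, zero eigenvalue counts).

Answer: (2, 2, 0)

Derivation:
step 0: pivot 3 → sign +
step 1: pivot 3 → sign +
step 2: pivot -2 → sign −
step 3: pivot -2 → sign −
signature = (2, 2, 0)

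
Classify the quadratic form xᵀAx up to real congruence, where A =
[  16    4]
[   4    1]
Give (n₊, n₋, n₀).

Answer: (1, 0, 1)

Derivation:
step 0: pivot 16 → sign +
step 1: row/col 1 already zero → sign 0
signature = (1, 0, 1)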